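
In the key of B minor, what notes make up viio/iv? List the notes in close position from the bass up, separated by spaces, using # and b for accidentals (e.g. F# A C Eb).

D# F# A

viio/iv is a secondary leading-tone chord. The target iv is E in B minor; the applied chord is rooted a semitone below, on D#.
Building a diminished triad on D# gives D#-F#-A.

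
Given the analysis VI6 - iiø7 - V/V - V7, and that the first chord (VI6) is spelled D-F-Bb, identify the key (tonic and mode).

D minor

The chord Bb/D is a major triad rooted on Bb; its label is VI6.
VI6 on Bb implies Bb is the submediant; that puts the tonic at D, and the uppercase numeral fits minor mode.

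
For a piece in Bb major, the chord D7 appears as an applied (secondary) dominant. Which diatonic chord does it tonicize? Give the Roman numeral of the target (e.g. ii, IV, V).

vi

The chord is a dominant seventh chord on D.
A dominant resolves down a perfect fifth: D → G. In Bb major, G is scale degree 6, i.e. vi.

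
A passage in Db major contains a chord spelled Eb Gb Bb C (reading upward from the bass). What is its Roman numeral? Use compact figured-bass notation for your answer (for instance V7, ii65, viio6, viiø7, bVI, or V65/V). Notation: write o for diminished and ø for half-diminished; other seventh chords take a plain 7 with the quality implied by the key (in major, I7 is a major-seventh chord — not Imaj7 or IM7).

Stacked in thirds the chord is C-Eb-Gb-Bb: a half-diminished seventh chord on C.
C is scale degree 7 in Db major, and a half-diminished seventh chord on that degree is written viiø7.
With Eb in the bass the chord is in first inversion, so the figured bass is 65.

viiø65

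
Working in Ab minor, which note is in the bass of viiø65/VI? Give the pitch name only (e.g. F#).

The applied chord viiø65/VI is rooted on Eb: Eb-Gb-Bbb-Db.
The figure 65 means first inversion — the third is in the bass.

Gb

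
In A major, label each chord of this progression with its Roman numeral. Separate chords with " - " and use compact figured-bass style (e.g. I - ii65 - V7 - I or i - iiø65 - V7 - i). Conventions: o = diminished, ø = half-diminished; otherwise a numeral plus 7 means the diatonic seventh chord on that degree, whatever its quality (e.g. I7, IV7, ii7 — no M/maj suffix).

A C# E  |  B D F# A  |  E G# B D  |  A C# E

I - ii7 - V7 - I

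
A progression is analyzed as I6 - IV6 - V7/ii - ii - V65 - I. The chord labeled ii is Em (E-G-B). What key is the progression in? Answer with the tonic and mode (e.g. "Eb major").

D major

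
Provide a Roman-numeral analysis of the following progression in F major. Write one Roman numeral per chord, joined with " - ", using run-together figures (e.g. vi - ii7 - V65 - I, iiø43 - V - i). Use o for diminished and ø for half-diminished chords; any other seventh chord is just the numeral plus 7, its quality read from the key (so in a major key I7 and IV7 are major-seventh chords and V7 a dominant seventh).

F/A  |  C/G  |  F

F/A: root F is the tonic; major triad there is I6.
C/G: major triad on C = scale degree 5 → V64.
F: root F is the tonic; major triad there is I.

I6 - V64 - I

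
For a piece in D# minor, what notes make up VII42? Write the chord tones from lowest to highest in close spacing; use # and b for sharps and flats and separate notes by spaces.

B C# E# G#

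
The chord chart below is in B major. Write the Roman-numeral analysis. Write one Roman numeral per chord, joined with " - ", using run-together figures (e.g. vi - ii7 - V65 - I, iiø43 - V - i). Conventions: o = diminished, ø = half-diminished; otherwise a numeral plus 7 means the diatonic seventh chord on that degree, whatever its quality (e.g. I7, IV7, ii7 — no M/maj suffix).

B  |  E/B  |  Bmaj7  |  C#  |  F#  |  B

I - IV64 - I7 - V/V - V - I

B: root B is the tonic; major triad there is I.
E/B: major triad on E = scale degree 4 → IV64.
Bmaj7: major seventh chord on B = scale degree 1 → I7.
C#: a major triad on C#, the applied dominant of V → V/V.
F#: major triad on F# = scale degree 5 → V.
B: major triad on B = scale degree 1 → I.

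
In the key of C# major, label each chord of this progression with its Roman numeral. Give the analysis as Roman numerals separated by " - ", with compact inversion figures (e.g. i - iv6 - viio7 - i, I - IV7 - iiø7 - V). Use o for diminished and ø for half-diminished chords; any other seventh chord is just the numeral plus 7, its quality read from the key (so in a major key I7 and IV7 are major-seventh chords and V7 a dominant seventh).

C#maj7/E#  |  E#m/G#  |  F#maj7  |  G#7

I65 - iii6 - IV7 - V7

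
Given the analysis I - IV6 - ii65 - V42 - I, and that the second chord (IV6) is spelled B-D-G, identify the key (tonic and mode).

D major

The anchor chord is a major triad on G, labeled IV6.
IV6 on G implies G is the subdominant; that puts the tonic at D, and the uppercase numeral fits major mode.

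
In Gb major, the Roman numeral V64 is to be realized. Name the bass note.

V in Gb major has root Db; the chord is Db-F-Ab.
The figure 64 means second inversion — the fifth is in the bass.

Ab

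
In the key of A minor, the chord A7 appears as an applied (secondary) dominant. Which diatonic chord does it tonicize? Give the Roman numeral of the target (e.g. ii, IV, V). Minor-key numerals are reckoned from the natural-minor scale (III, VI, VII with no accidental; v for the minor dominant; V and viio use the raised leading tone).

iv

The chord is a dominant seventh chord on A.
A dominant resolves down a perfect fifth: A → D. In A minor, D is scale degree 4, i.e. iv.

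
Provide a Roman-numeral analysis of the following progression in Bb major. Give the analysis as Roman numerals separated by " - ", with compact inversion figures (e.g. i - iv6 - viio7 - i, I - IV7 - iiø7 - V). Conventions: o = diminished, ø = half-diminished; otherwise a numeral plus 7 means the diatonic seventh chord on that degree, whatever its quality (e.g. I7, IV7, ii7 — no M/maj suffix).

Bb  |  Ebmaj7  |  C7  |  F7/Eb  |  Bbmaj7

Bb: major triad on Bb = scale degree 1 → I.
Ebmaj7: root Eb is the subdominant; major seventh chord there is IV7.
C7 is the secondary dominant of V (dominant seventh chord on C): V7/V.
F7/Eb: dominant seventh chord on F = scale degree 5 → V42.
Bbmaj7: major seventh chord on Bb = scale degree 1 → I7.

I - IV7 - V7/V - V42 - I7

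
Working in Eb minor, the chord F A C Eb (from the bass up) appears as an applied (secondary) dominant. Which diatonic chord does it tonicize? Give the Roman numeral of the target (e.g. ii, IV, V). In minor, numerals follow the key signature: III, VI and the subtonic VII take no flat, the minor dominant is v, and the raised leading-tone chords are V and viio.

V

The chord is a dominant seventh chord on F.
A dominant resolves down a perfect fifth: F → Bb. In Eb minor, Bb is scale degree 5, i.e. V.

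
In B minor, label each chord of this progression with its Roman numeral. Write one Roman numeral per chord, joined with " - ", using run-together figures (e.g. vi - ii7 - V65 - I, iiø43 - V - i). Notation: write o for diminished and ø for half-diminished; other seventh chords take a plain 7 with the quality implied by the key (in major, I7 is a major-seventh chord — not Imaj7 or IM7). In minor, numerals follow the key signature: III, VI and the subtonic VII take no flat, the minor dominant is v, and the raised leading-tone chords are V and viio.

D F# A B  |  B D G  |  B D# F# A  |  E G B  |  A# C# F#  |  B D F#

i65 - VI6 - V7/iv - iv - V6 - i

D-F#-A-B: minor seventh chord on B = scale degree 1 → i65.
B-D-G: major triad on G = scale degree 6 → VI6.
B-D#-F#-A: a dominant seventh chord on B, the applied dominant of iv → V7/iv.
E-G-B: minor triad on E = scale degree 4 → iv.
A#-C#-F#: major triad on F# = scale degree 5 → V6.
B-D-F# has root B, degree 1 in B minor, so i.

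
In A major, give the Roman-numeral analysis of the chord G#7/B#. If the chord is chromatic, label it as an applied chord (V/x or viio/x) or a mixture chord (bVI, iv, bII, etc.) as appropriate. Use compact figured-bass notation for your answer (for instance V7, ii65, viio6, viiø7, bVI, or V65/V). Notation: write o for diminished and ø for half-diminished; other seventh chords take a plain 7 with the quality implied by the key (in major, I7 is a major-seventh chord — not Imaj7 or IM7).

V65/iii

Stacked in thirds the chord is G#-B#-D#-F#: a dominant seventh chord on G#.
G# is not a diatonic chord root with this quality in A major, but it lies a perfect fifth above C# (iii), so the chord functions as an applied dominant of iii.
With B# in the bass the chord is in first inversion, so the figured bass is 65.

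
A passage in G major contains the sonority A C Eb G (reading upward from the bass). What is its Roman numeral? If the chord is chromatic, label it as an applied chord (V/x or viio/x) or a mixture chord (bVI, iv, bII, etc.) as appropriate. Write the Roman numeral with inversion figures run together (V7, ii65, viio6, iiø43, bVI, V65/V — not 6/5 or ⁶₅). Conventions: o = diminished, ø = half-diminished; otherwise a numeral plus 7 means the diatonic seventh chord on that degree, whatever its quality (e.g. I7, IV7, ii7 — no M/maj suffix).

iiø7

Stacked in thirds the chord is A-C-Eb-G: a half-diminished seventh chord on A.
A is the second degree of G major. This is the half-diminished supertonic seventh, borrowed from the parallel minor.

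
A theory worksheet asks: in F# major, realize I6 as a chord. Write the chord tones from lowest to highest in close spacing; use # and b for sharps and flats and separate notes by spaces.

A# C# F#

In F# major, the first degree is F#, and the diatonic chord built there is a major triad.
That chord is spelled F#-A#-C#.
With the 6 figure the chord is in first inversion; from the bass A# upward in close position it reads A#-C#-F#.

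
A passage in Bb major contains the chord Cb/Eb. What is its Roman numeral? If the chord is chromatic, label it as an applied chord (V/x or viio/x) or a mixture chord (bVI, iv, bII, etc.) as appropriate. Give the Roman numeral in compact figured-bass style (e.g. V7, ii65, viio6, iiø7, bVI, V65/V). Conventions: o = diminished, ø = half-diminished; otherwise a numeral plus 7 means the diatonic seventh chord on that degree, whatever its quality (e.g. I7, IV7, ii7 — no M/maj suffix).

The pitches Cb-Eb-Gb form a major triad rooted on Cb.
Cb is the lowered second degree of Bb major (diatonic 2 would be C). This is the Neapolitan sixth — a major triad on the lowered second degree, here in its customary first inversion.
With Eb in the bass the chord is in first inversion, so the figured bass is 6.

bII6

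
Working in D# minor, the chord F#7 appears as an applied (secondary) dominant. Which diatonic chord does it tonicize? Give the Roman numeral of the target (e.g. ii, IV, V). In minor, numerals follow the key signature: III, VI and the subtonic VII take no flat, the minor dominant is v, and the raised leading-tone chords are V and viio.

VI

The chord is a dominant seventh chord on F#.
A dominant resolves down a perfect fifth: F# → B. In D# minor, B is scale degree 6, i.e. VI.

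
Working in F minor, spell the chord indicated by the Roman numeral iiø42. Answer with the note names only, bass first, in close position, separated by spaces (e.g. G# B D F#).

The numeral's case and figure indicate a half-diminished seventh chord. In F minor its root, scale degree 2, is G.
Stacking thirds from G gives G-Bb-Db-F.
The figured bass 42 indicates third inversion, placing the seventh (F) in the bass: F-G-Bb-Db.

F G Bb Db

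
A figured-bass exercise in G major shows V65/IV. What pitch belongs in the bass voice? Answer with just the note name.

The applied chord V65/IV is rooted on G: G-B-D-F.
The figure 65 means first inversion — the third is in the bass.

B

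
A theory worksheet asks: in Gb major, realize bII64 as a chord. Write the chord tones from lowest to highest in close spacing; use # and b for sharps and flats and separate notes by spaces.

Ebb Abb Cb

bII64 is the Neapolitan chord — a major triad on the lowered second degree. In Gb major that root is Abb.
So the chord is Abb-Cb-Ebb, a major triad.
The figured bass 64 indicates second inversion, placing the fifth (Ebb) in the bass: Ebb-Abb-Cb.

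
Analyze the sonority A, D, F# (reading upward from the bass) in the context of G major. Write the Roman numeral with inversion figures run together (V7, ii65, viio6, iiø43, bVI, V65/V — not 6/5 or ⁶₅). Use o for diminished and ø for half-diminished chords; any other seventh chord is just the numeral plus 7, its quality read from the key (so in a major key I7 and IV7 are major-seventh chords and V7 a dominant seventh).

Stacked in thirds the chord is D-F#-A: a major triad on D.
D is scale degree 5 in G major, and a major triad on that degree is written V.
With A in the bass the chord is in second inversion, so the figured bass is 64.

V64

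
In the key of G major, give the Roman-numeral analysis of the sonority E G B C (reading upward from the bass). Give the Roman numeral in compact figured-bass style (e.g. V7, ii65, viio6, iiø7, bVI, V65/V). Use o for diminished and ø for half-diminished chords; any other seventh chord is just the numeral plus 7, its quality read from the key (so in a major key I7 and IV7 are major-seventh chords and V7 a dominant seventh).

IV65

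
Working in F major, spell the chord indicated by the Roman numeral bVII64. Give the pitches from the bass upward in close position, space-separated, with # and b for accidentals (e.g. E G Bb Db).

Bb Eb G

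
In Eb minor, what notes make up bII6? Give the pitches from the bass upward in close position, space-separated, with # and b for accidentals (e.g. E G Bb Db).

Ab Cb Fb

Scale degree 2 in Eb minor is F; lowering it a half step gives Fb. bII6 is the Neapolitan sixth — a major triad on the lowered second degree, here in its customary first inversion.
So the chord is Fb-Ab-Cb, a major triad.
With the 6 figure the chord is in first inversion; from the bass Ab upward in close position it reads Ab-Cb-Fb.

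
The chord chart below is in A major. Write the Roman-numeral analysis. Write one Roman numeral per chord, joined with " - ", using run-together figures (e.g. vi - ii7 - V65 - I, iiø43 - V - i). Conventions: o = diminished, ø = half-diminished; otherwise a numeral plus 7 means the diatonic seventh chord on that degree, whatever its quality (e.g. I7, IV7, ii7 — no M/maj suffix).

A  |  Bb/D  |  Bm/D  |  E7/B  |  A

I - bII6 - ii6 - V43 - I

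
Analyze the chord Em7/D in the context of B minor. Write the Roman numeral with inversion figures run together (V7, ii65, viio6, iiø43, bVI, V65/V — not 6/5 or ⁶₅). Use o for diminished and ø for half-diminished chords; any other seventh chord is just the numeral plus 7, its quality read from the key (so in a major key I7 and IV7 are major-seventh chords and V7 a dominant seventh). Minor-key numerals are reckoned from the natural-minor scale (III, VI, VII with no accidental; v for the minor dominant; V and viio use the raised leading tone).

iv42

Stacked in thirds the chord is E-G-B-D: a minor seventh chord on E.
E is scale degree 4 in B minor, and a minor seventh chord on that degree is written iv7.
With D in the bass the chord is in third inversion, so the figured bass is 42.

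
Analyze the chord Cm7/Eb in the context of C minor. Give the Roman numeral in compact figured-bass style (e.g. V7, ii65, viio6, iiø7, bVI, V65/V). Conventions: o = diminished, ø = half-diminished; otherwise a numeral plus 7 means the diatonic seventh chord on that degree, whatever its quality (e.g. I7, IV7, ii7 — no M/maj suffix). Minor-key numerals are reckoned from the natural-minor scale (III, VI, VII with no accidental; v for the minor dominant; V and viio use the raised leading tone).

i65

The pitches C-Eb-G-Bb form a minor seventh chord rooted on C.
C is scale degree 1 in C minor, and a minor seventh chord on that degree is written i7.
With Eb in the bass the chord is in first inversion, so the figured bass is 65.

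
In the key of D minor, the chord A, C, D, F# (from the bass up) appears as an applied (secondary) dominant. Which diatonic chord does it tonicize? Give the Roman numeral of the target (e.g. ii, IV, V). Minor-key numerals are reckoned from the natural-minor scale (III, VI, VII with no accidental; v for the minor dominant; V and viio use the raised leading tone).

iv

The chord is a dominant seventh chord on D.
A dominant resolves down a perfect fifth: D → G. In D minor, G is scale degree 4, i.e. iv.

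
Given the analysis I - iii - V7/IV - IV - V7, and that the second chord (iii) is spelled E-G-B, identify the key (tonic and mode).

C major

iii is given as E-G-B — a minor triad with root E.
iii on E implies E is the mediant; that puts the tonic at C, and the lowercase numeral fits major mode.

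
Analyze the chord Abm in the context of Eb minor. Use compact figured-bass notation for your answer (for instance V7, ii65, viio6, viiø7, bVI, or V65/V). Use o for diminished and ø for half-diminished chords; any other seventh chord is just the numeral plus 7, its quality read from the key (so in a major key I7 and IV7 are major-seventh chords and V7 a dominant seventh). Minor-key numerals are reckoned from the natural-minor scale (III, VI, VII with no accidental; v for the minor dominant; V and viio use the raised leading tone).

Stacked in thirds the chord is Ab-Cb-Eb: a minor triad on Ab.
In Eb minor, Ab is the subdominant; the diatonic minor triad there is iv.

iv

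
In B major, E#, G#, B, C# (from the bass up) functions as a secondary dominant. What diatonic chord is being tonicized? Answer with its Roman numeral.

The chord is a dominant seventh chord on C#.
A dominant resolves down a perfect fifth: C# → F#. In B major, F# is scale degree 5, i.e. V.

V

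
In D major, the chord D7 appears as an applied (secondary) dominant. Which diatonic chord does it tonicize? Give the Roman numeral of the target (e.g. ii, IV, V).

The chord is a dominant seventh chord on D.
A dominant resolves down a perfect fifth: D → G. In D major, G is scale degree 4, i.e. IV.

IV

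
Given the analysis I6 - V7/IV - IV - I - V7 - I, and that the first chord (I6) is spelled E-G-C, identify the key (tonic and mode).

C major

The chord C/E is a major triad rooted on C; its label is I6.
If C is scale degree 1 and the mode makes that degree carry a major triad, the tonic is C and the mode is major.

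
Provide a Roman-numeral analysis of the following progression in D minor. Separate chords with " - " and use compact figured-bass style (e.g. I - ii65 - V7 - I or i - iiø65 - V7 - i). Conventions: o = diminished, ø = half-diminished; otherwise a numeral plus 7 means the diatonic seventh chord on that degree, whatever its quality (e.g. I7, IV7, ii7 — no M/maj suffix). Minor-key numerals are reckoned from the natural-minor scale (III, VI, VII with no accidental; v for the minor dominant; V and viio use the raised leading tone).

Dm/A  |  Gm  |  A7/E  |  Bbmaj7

i64 - iv - V43 - VI7

Dm/A: minor triad on D = scale degree 1 → i64.
Gm has root G, degree 4 in D minor, so iv.
A7/E: dominant seventh chord on A = scale degree 5 → V43.
Bbmaj7 has root Bb, degree 6 in D minor, so VI7.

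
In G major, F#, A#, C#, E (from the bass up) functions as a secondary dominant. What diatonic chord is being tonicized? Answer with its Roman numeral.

The chord is a dominant seventh chord on F#.
A dominant resolves down a perfect fifth: F# → B. In G major, B is scale degree 3, i.e. iii.

iii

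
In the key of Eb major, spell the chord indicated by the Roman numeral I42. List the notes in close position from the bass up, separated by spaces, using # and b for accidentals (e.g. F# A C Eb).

In Eb major, scale degree 1 is Eb, and the diatonic chord built there is a major seventh chord.
Stacking thirds from Eb gives Eb-G-Bb-D.
With the 42 figure the chord is in third inversion; from the bass D upward in close position it reads D-Eb-G-Bb.

D Eb G Bb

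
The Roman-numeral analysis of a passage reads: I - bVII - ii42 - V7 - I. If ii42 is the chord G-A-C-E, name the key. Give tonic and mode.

ii42 is given as G-A-C-E — a minor seventh chord with root A.
ii42 on A implies A is the supertonic; that puts the tonic at G, and the lowercase numeral fits major mode.

G major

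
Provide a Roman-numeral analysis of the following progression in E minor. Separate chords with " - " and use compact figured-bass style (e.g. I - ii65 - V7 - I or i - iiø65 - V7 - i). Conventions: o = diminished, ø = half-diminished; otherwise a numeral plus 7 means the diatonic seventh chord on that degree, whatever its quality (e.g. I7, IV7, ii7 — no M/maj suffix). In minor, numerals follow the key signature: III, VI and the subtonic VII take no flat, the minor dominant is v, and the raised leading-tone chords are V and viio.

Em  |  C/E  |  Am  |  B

i - VI6 - iv - V

Em: minor triad on E = scale degree 1 → i.
C/E has root C, degree 6 in E minor, so VI6.
Am has root A, degree 4 in E minor, so iv.
B has root B, degree 5 in E minor, so V.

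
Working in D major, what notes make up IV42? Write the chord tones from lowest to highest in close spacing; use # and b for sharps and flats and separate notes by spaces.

The numeral's case and figure indicate a major seventh chord. In D major its root, scale degree 4, is G.
Stacking thirds from G gives G-B-D-F#.
The figured bass 42 indicates third inversion, placing the seventh (F#) in the bass: F#-G-B-D.

F# G B D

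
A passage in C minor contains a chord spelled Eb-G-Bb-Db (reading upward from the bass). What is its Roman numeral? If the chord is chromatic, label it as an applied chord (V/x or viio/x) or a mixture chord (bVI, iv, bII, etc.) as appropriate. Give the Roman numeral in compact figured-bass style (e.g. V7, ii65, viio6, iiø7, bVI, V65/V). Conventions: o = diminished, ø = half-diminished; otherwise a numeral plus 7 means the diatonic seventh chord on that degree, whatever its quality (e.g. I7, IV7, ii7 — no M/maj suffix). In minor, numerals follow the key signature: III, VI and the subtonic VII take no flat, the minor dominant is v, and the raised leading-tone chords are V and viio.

V7/VI

Stacked in thirds the chord is Eb-G-Bb-Db: a dominant seventh chord on Eb.
Eb is not a diatonic chord root with this quality in C minor, but it lies a perfect fifth above Ab (VI), so the chord functions as an applied dominant of VI.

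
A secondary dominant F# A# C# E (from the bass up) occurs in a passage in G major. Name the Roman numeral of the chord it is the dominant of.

The chord is a dominant seventh chord on F#.
A dominant resolves down a perfect fifth: F# → B. In G major, B is scale degree 3, i.e. iii.

iii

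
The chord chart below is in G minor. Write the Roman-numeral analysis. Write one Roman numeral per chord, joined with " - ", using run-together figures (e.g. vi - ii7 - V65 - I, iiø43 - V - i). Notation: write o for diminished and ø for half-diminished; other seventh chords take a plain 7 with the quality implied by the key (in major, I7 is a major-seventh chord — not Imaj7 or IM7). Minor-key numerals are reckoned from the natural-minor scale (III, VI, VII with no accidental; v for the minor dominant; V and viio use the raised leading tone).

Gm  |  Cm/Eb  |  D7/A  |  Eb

i - iv6 - V43 - VI

Gm: root G is the tonic; minor triad there is i.
Cm/Eb has root C, degree 4 in G minor, so iv6.
D7/A: root D is the dominant; dominant seventh chord there is V43.
Eb: root Eb is the submediant; major triad there is VI.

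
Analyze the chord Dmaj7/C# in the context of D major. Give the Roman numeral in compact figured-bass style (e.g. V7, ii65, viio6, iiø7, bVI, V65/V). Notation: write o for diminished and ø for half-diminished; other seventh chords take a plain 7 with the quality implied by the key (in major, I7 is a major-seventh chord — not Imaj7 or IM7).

I42

The pitches D-F#-A-C# form a major seventh chord rooted on D.
In D major, D is the tonic; the diatonic major seventh chord there is I7.
With C# in the bass the chord is in third inversion, so the figured bass is 42.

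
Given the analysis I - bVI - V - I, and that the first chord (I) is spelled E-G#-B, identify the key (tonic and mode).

E major

The anchor chord is a major triad on E, labeled I.
If E is scale degree 1 and the mode makes that degree carry a major triad, the tonic is E and the mode is major.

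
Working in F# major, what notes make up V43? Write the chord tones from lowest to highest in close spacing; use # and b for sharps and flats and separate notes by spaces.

The numeral's case and figure indicate a dominant seventh chord. In F# major its root, scale degree 5, is C#.
That chord is spelled C#-E#-G#-B.
With the 43 figure the chord is in second inversion; from the bass G# upward in close position it reads G#-B-C#-E#.

G# B C# E#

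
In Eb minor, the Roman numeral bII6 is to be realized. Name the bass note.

Ab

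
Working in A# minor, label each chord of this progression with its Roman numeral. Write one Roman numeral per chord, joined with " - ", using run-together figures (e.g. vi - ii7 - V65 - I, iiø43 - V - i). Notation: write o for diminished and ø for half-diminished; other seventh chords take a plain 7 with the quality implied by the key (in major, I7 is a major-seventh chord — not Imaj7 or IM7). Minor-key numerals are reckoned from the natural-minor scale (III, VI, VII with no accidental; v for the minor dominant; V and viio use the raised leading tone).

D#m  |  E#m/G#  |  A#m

iv - v6 - i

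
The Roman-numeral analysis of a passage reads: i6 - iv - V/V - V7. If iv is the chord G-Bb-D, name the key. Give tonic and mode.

D minor

The chord Gm is a minor triad rooted on G; its label is iv.
If G is scale degree 4 and the mode makes that degree carry a minor triad, the tonic is D and the mode is minor.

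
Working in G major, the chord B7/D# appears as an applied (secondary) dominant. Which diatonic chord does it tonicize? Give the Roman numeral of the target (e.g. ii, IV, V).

The chord is a dominant seventh chord on B.
A dominant resolves down a perfect fifth: B → E. In G major, E is scale degree 6, i.e. vi.

vi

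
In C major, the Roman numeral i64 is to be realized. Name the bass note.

G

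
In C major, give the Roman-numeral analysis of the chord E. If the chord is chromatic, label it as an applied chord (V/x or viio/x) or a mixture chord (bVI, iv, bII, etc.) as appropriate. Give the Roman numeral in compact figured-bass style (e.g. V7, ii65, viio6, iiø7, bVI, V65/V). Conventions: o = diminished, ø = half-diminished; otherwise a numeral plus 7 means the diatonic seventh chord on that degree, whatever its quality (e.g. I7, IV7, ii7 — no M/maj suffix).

Stacked in thirds the chord is E-G#-B: a major triad on E.
E is not a diatonic chord root with this quality in C major, but it lies a perfect fifth above A (vi), so the chord functions as an applied dominant of vi.

V/vi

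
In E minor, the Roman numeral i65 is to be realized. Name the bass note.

G

i in E minor has root E; the chord is E-G-B-D.
The figure 65 means first inversion — the third is in the bass.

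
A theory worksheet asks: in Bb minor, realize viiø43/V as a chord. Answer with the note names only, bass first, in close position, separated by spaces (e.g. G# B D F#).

viiø43/V is a secondary leading-tone chord. The target V is F in Bb minor; the applied chord is rooted a semitone below, on E.
Building a half-diminished seventh chord on E gives E-G-Bb-D.
The figured bass 43 indicates second inversion, placing the fifth (Bb) in the bass: Bb-D-E-G.

Bb D E G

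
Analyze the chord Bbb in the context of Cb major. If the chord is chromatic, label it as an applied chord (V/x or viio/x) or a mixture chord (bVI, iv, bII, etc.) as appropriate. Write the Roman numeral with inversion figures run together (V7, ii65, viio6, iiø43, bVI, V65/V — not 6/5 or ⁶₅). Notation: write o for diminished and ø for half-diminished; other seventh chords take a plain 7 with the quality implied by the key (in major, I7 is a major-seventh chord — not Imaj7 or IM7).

bVII

The pitches Bbb-Db-Fb form a major triad rooted on Bbb.
Bbb is the lowered seventh degree of Cb major (diatonic 7 would be Bb). This is a major triad on the lowered seventh degree (the subtonic), borrowed from the parallel minor.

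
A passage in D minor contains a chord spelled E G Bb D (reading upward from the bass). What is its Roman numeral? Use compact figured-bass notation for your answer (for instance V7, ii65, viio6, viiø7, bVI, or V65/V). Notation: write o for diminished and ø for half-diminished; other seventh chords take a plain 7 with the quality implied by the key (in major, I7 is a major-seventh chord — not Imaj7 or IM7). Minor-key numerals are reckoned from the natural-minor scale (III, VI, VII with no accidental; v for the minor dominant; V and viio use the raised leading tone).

Stacked in thirds the chord is E-G-Bb-D: a half-diminished seventh chord on E.
E is scale degree 2 in D minor, and a half-diminished seventh chord on that degree is written iiø7.

iiø7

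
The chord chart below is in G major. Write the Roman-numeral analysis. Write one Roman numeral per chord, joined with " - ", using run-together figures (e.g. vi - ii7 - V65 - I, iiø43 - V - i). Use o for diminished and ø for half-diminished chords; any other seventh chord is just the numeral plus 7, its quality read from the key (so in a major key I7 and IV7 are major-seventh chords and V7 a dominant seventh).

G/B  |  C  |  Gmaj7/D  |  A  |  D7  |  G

I6 - IV - I43 - V/V - V7 - I

G/B has root G, degree 1 in G major, so I6.
C has root C, degree 4 in G major, so IV.
Gmaj7/D: root G is the tonic; major seventh chord there is I43.
A: a major triad on A, the applied dominant of V → V/V.
D7 has root D, degree 5 in G major, so V7.
G: major triad on G = scale degree 1 → I.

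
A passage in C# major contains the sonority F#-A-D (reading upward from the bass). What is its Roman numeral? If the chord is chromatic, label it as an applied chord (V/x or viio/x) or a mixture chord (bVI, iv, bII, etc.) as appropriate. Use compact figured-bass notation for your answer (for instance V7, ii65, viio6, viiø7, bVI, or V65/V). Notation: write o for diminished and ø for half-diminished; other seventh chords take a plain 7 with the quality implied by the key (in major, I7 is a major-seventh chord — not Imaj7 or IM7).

bII6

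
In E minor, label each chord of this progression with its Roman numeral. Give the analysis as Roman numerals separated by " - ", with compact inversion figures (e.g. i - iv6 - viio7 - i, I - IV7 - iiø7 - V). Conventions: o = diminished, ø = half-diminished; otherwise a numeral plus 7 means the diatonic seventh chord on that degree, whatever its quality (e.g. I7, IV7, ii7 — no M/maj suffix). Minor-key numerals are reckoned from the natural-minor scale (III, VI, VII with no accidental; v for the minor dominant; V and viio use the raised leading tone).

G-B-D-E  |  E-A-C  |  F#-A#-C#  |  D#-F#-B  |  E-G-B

G-B-D-E: minor seventh chord on E = scale degree 1 → i65.
E-A-C: minor triad on A = scale degree 4 → iv64.
F#-A#-C#: chromatic; F# is V of V, so V/V.
D#-F#-B: major triad on B = scale degree 5 → V6.
E-G-B has root E, degree 1 in E minor, so i.

i65 - iv64 - V/V - V6 - i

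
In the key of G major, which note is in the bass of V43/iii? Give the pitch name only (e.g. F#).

C#

The applied chord V43/iii is rooted on F#: F#-A#-C#-E.
The figure 43 means second inversion — the fifth is in the bass.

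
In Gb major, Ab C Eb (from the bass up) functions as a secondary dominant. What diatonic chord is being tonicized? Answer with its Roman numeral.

V

The chord is a major triad on Ab.
A dominant resolves down a perfect fifth: Ab → Db. In Gb major, Db is scale degree 5, i.e. V.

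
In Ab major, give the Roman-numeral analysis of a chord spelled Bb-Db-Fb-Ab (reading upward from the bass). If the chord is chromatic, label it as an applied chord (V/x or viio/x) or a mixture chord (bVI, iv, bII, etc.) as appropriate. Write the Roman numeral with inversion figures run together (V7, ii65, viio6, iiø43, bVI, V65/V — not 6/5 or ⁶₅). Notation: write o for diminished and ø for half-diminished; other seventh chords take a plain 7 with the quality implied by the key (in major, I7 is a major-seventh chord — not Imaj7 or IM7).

Stacked in thirds the chord is Bb-Db-Fb-Ab: a half-diminished seventh chord on Bb.
Bb is the second degree of Ab major. This is the half-diminished supertonic seventh, borrowed from the parallel minor.

iiø7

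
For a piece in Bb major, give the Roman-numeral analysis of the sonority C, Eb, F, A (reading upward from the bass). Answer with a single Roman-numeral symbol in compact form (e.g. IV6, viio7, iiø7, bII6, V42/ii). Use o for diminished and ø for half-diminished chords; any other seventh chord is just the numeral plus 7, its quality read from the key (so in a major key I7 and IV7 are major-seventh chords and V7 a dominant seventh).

V43

The pitches F-A-C-Eb form a dominant seventh chord rooted on F.
F is scale degree 5 in Bb major, and a dominant seventh chord on that degree is written V7.
With C in the bass the chord is in second inversion, so the figured bass is 43.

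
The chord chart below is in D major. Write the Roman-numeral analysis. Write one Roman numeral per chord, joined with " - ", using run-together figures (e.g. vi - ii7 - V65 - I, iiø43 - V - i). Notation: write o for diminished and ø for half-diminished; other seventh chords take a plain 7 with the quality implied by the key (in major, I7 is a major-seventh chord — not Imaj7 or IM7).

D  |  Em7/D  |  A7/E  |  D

D: root D is the tonic; major triad there is I.
Em7/D: minor seventh chord on E = scale degree 2 → ii42.
A7/E has root A, degree 5 in D major, so V43.
D: root D is the tonic; major triad there is I.

I - ii42 - V43 - I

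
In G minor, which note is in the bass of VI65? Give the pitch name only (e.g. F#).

VI in G minor has root Eb; the chord is Eb-G-Bb-D.
The figure 65 means first inversion — the third is in the bass.

G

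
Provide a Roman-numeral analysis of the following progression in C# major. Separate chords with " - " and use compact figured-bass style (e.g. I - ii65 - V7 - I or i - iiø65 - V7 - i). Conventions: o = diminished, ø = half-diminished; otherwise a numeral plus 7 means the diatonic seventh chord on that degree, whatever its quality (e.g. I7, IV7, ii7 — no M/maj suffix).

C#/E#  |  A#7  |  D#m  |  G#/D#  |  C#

C#/E#: root C# is the tonic; major triad there is I6.
A#7 is the secondary dominant of ii (dominant seventh chord on A#): V7/ii.
D#m: minor triad on D# = scale degree 2 → ii.
G#/D# has root G#, degree 5 in C# major, so V64.
C#: root C# is the tonic; major triad there is I.

I6 - V7/ii - ii - V64 - I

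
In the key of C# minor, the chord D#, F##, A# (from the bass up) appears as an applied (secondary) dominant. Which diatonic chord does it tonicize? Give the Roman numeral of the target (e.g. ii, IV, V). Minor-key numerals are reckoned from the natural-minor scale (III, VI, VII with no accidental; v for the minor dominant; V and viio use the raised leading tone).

V

The chord is a major triad on D#.
A dominant resolves down a perfect fifth: D# → G#. In C# minor, G# is scale degree 5, i.e. V.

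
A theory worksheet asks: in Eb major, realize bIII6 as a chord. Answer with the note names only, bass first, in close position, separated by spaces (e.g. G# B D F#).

Bb Db Gb

Scale degree 3 in Eb major is G; lowering it a half step gives Gb. bIII6 is a major triad on the lowered third degree, borrowed from the parallel minor.
So the chord is Gb-Bb-Db, a major triad.
The figured bass 6 indicates first inversion, placing the third (Bb) in the bass: Bb-Db-Gb.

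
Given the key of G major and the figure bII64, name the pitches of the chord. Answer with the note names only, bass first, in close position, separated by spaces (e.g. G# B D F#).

bII64 is the Neapolitan chord — a major triad on the lowered second degree. In G major that root is Ab.
So the chord is Ab-C-Eb.
With the 64 figure the chord is in second inversion; from the bass Eb upward in close position it reads Eb-Ab-C.

Eb Ab C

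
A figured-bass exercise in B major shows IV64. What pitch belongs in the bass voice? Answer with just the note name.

B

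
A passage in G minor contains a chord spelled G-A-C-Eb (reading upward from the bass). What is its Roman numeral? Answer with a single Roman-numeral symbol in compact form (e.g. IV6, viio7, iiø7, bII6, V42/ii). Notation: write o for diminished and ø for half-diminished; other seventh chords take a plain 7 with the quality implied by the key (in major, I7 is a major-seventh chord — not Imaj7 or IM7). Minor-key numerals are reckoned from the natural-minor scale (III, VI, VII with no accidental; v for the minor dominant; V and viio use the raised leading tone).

Stacked in thirds the chord is A-C-Eb-G: a half-diminished seventh chord on A.
A is scale degree 2 in G minor, and a half-diminished seventh chord on that degree is written iiø7.
With G in the bass the chord is in third inversion, so the figured bass is 42.

iiø42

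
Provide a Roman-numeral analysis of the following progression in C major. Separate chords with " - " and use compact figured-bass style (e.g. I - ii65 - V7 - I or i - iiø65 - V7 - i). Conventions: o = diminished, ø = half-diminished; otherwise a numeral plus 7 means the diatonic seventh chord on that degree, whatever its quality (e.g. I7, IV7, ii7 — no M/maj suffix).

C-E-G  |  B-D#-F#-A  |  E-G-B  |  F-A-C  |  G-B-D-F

I - V7/iii - iii - IV - V7

C-E-G: major triad on C = scale degree 1 → I.
B-D#-F#-A: a dominant seventh chord on B, the applied dominant of iii → V7/iii.
E-G-B: root E is the mediant; minor triad there is iii.
F-A-C has root F, degree 4 in C major, so IV.
G-B-D-F: dominant seventh chord on G = scale degree 5 → V7.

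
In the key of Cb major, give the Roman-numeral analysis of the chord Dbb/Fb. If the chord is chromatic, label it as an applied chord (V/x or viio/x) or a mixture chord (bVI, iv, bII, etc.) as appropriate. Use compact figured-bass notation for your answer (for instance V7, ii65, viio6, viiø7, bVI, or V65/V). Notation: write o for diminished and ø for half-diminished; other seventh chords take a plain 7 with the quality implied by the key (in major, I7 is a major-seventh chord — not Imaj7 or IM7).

Stacked in thirds the chord is Dbb-Fb-Abb: a major triad on Dbb.
Dbb is the lowered second degree of Cb major (diatonic 2 would be Db). This is the Neapolitan sixth — a major triad on the lowered second degree, here in its customary first inversion.
With Fb in the bass the chord is in first inversion, so the figured bass is 6.

bII6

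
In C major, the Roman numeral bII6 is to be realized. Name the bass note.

bII in C major has root Db; the chord is Db-F-Ab.
The figure 6 means first inversion — the third is in the bass.

F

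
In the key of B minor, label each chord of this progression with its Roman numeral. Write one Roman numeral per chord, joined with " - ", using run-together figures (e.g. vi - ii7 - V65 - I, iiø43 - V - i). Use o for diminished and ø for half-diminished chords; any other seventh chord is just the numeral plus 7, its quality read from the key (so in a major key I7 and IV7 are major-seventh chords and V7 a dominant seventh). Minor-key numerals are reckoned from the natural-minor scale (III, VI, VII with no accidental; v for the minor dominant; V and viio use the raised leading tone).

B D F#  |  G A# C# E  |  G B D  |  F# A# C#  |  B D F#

i - viio42 - VI - V - i

B-D-F#: root B is the tonic; minor triad there is i.
G-A#-C#-E: fully diminished seventh chord on A# = scale degree 7 → viio42.
G-B-D has root G, degree 6 in B minor, so VI.
F#-A#-C# has root F#, degree 5 in B minor, so V.
B-D-F#: root B is the tonic; minor triad there is i.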